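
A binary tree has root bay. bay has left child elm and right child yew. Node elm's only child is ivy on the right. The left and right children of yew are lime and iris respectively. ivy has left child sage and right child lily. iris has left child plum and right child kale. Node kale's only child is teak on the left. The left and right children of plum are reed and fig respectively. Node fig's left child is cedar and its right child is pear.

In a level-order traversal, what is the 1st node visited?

Level-order visits nodes level by level from the root, left to right within each level.
Level 0: bay
Level 1: elm, yew
Level 2: ivy, lime, iris
Level 3: sage, lily, plum, kale
Level 4: reed, fig, teak
Level 5: cedar, pear
Full level-order sequence: bay, elm, yew, ivy, lime, iris, sage, lily, plum, kale, reed, fig, teak, cedar, pear.

bay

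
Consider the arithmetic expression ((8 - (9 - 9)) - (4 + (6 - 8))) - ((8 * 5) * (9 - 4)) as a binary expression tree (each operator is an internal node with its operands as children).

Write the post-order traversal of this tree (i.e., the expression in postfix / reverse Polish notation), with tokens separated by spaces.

8 9 9 - - 4 6 8 - + - 8 5 * 9 4 - * -

Post-order on an expression tree gives postfix notation: for each operator, emit left operand, right operand, then the operator.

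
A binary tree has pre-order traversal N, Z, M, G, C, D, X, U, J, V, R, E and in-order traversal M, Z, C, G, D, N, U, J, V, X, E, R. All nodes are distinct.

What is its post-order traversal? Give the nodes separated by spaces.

The first element of pre-order is the root; it splits in-order into left and right subtrees.
Root N: left subtree has 5 nodes {M, Z, C, G, D}, right has 6 {U, J, V, X, E, R}.
  Root Z: left subtree has 1 node {M}, right has 3 {C, G, D}.
    Root G: left subtree has 1 node {C}, right has 1 {D}.
  Root X: left subtree has 3 nodes {U, J, V}, right has 2 {E, R}.
    Root U: left subtree has 0 nodes { }, right has 2 {J, V}.
      Root J: left subtree has 0 nodes { }, right has 1 {V}.
    Root R: left subtree has 1 node {E}, right has 0 { }.

M C D G Z V J U E R X N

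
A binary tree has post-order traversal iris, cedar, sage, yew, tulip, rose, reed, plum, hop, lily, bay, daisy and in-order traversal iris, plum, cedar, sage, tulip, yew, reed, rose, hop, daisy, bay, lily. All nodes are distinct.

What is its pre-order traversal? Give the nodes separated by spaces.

daisy hop plum iris reed tulip sage cedar yew rose bay lily

The last element of post-order is the root; it splits in-order into left and right subtrees.
Root daisy: left subtree has 9 nodes {iris, plum, cedar, sage, tulip, yew, reed, rose, hop}, right has 2 {bay, lily}.
  Root hop: left subtree has 8 nodes {iris, plum, cedar, sage, tulip, yew, reed, rose}, right has 0 { }.
    Root plum: left subtree has 1 node {iris}, right has 6 {cedar, sage, tulip, yew, reed, rose}.
      Root reed: left subtree has 4 nodes {cedar, sage, tulip, yew}, right has 1 {rose}.
        Root tulip: left subtree has 2 nodes {cedar, sage}, right has 1 {yew}.
          Root sage: left subtree has 1 node {cedar}, right has 0 { }.
  Root bay: left subtree has 0 nodes { }, right has 1 {lily}.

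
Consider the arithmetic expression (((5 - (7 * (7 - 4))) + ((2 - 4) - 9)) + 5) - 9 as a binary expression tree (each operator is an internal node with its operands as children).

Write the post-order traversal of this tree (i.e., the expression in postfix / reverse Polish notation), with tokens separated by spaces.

Post-order on an expression tree gives postfix notation: for each operator, emit left operand, right operand, then the operator.

5 7 7 4 - * - 2 4 - 9 - + 5 + 9 -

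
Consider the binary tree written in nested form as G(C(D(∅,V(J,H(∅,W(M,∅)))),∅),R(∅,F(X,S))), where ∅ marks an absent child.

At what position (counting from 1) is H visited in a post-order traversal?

4

Post-order visits the left subtree, then the right subtree, then the node.
At G: go left to C.
  At C: go left to D.
    At D: no left child.
    At D: go right to V.
      At V: go left to J.
        J is a leaf — visit J.
      At V: go right to H.
        At H: no left child.
        At H: go right to W.
          At W: go left to M.
            M is a leaf — visit M.
          At W: no right child.
          Visit W.
        Visit H.
      Visit V.
    Visit D.
  At C: no right child.
  Visit C.
At G: go right to R.
  At R: no left child.
  At R: go right to F.
    At F: go left to X.
      X is a leaf — visit X.
    At F: go right to S.
      S is a leaf — visit S.
    Visit F.
  Visit R.
Visit G.
Full post-order sequence: J, M, W, H, V, D, C, X, S, F, R, G.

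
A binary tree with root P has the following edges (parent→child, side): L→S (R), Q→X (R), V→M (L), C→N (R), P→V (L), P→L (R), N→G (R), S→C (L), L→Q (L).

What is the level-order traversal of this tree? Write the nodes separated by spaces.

Level-order visits nodes level by level from the root, left to right within each level.
Level 0: P
Level 1: V, L
Level 2: M, Q, S
Level 3: X, C
Level 4: N
Level 5: G

P V L M Q S X C N G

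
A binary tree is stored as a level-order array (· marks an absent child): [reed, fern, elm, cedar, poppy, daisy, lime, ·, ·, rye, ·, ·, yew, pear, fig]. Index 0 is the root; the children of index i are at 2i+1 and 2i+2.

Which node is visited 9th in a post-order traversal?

lime

Post-order visits the left subtree, then the right subtree, then the node.
At reed: go left to fern.
  At fern: go left to cedar.
    cedar is a leaf — visit cedar.
  At fern: go right to poppy.
    At poppy: go left to rye.
      rye is a leaf — visit rye.
    At poppy: no right child.
    Visit poppy.
  Visit fern.
At reed: go right to elm.
  At elm: go left to daisy.
    At daisy: no left child.
    At daisy: go right to yew.
      yew is a leaf — visit yew.
    Visit daisy.
  At elm: go right to lime.
    At lime: go left to pear.
      pear is a leaf — visit pear.
    At lime: go right to fig.
      fig is a leaf — visit fig.
    Visit lime.
  Visit elm.
Visit reed.
Full post-order sequence: cedar, rye, poppy, fern, yew, daisy, pear, fig, lime, elm, reed.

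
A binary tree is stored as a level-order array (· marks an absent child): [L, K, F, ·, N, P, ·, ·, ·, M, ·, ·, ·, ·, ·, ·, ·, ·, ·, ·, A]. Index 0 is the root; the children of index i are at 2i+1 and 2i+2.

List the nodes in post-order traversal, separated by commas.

A, M, N, K, P, F, L

Post-order visits the left subtree, then the right subtree, then the node.
At L: go left to K.
  At K: no left child.
  At K: go right to N.
    At N: go left to M.
      At M: no left child.
      At M: go right to A.
        A is a leaf — visit A.
      Visit M.
    At N: no right child.
    Visit N.
  Visit K.
At L: go right to F.
  At F: go left to P.
    P is a leaf — visit P.
  At F: no right child.
  Visit F.
Visit L.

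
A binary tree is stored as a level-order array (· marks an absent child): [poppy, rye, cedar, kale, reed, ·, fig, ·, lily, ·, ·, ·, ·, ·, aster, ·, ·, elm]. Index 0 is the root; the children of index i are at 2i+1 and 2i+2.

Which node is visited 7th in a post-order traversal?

Post-order visits the left subtree, then the right subtree, then the node.
At poppy: go left to rye.
  At rye: go left to kale.
    At kale: no left child.
    At kale: go right to lily.
      At lily: go left to elm.
        elm is a leaf — visit elm.
      At lily: no right child.
      Visit lily.
    Visit kale.
  At rye: go right to reed.
    reed is a leaf — visit reed.
  Visit rye.
At poppy: go right to cedar.
  At cedar: no left child.
  At cedar: go right to fig.
    At fig: no left child.
    At fig: go right to aster.
      aster is a leaf — visit aster.
    Visit fig.
  Visit cedar.
Visit poppy.
Full post-order sequence: elm, lily, kale, reed, rye, aster, fig, cedar, poppy.

fig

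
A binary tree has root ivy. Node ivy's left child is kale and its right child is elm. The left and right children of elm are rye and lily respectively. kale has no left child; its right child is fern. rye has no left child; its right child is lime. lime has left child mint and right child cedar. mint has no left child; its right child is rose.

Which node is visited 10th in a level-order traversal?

Level-order visits nodes level by level from the root, left to right within each level.
Level 0: ivy
Level 1: kale, elm
Level 2: fern, rye, lily
Level 3: lime
Level 4: mint, cedar
Level 5: rose
Full level-order sequence: ivy, kale, elm, fern, rye, lily, lime, mint, cedar, rose.

rose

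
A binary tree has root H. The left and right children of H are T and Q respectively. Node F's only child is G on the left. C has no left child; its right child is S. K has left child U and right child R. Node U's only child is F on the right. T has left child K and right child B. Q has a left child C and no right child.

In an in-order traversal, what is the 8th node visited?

In-order visits the left subtree, then the node, then the right subtree.
At H: go left to T.
  At T: go left to K.
    At K: go left to U.
      At U: no left child.
      Visit U.
      At U: go right to F.
        At F: go left to G.
          G is a leaf — visit G.
        Visit F.
        At F: no right child.
    Visit K.
    At K: go right to R.
      R is a leaf — visit R.
  Visit T.
  At T: go right to B.
    B is a leaf — visit B.
Visit H.
At H: go right to Q.
  At Q: go left to C.
    At C: no left child.
    Visit C.
    At C: go right to S.
      S is a leaf — visit S.
  Visit Q.
  At Q: no right child.
Full in-order sequence: U, G, F, K, R, T, B, H, C, S, Q.

H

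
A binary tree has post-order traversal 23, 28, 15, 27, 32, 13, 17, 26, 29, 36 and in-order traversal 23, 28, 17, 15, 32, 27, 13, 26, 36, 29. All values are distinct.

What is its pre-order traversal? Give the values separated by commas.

The last element of post-order is the root; it splits in-order into left and right subtrees.
Root 36: left subtree has 8 nodes {23, 28, 17, 15, 32, 27, 13, 26}, right has 1 {29}.
  Root 26: left subtree has 7 nodes {23, 28, 17, 15, 32, 27, 13}, right has 0 { }.
    Root 17: left subtree has 2 nodes {23, 28}, right has 4 {15, 32, 27, 13}.
      Root 28: left subtree has 1 node {23}, right has 0 { }.
      Root 13: left subtree has 3 nodes {15, 32, 27}, right has 0 { }.
        Root 32: left subtree has 1 node {15}, right has 1 {27}.

36, 26, 17, 28, 23, 13, 32, 15, 27, 29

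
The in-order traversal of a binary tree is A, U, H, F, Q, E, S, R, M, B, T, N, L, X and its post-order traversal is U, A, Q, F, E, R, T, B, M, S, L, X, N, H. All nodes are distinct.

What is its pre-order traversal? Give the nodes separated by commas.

H, A, U, N, S, E, F, Q, M, R, B, T, X, L

The last element of post-order is the root; it splits in-order into left and right subtrees.
Root H: left subtree has 2 nodes {A, U}, right has 11 {F, Q, E, S, R, M, B, T, N, L, X}.
  Root A: left subtree has 0 nodes { }, right has 1 {U}.
  Root N: left subtree has 8 nodes {F, Q, E, S, R, M, B, T}, right has 2 {L, X}.
    Root S: left subtree has 3 nodes {F, Q, E}, right has 4 {R, M, B, T}.
      Root E: left subtree has 2 nodes {F, Q}, right has 0 { }.
        Root F: left subtree has 0 nodes { }, right has 1 {Q}.
      Root M: left subtree has 1 node {R}, right has 2 {B, T}.
        Root B: left subtree has 0 nodes { }, right has 1 {T}.
    Root X: left subtree has 1 node {L}, right has 0 { }.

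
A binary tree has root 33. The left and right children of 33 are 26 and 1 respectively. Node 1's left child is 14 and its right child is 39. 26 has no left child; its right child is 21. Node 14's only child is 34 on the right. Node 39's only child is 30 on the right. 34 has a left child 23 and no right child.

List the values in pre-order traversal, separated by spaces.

33 26 21 1 14 34 23 39 30

Pre-order visits the node, then its left subtree, then its right subtree.
Visit 33.
At 33: go left to 26.
  Visit 26.
  At 26: no left child.
  At 26: go right to 21.
    21 is a leaf — visit 21.
At 33: go right to 1.
  Visit 1.
  At 1: go left to 14.
    Visit 14.
    At 14: no left child.
    At 14: go right to 34.
      Visit 34.
      At 34: go left to 23.
        23 is a leaf — visit 23.
      At 34: no right child.
  At 1: go right to 39.
    Visit 39.
    At 39: no left child.
    At 39: go right to 30.
      30 is a leaf — visit 30.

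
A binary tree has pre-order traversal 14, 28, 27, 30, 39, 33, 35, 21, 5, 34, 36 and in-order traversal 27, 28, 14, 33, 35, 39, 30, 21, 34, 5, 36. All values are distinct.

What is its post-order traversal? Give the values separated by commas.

The first element of pre-order is the root; it splits in-order into left and right subtrees.
Root 14: left subtree has 2 nodes {27, 28}, right has 8 {33, 35, 39, 30, 21, 34, 5, 36}.
  Root 28: left subtree has 1 node {27}, right has 0 { }.
  Root 30: left subtree has 3 nodes {33, 35, 39}, right has 4 {21, 34, 5, 36}.
    Root 39: left subtree has 2 nodes {33, 35}, right has 0 { }.
      Root 33: left subtree has 0 nodes { }, right has 1 {35}.
    Root 21: left subtree has 0 nodes { }, right has 3 {34, 5, 36}.
      Root 5: left subtree has 1 node {34}, right has 1 {36}.

27, 28, 35, 33, 39, 34, 36, 5, 21, 30, 14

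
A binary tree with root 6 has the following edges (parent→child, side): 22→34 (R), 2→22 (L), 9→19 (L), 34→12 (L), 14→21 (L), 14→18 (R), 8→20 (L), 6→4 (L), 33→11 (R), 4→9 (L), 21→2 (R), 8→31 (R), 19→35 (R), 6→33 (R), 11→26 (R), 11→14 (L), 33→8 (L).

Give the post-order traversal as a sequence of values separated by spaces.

35 19 9 4 20 31 8 12 34 22 2 21 18 14 26 11 33 6

Post-order visits the left subtree, then the right subtree, then the node.
At 6: go left to 4.
  At 4: go left to 9.
    At 9: go left to 19.
      At 19: no left child.
      At 19: go right to 35.
        35 is a leaf — visit 35.
      Visit 19.
    At 9: no right child.
    Visit 9.
  At 4: no right child.
  Visit 4.
At 6: go right to 33.
  At 33: go left to 8.
    At 8: go left to 20.
      20 is a leaf — visit 20.
    At 8: go right to 31.
      31 is a leaf — visit 31.
    Visit 8.
  At 33: go right to 11.
    At 11: go left to 14.
      At 14: go left to 21.
        At 21: no left child.
        At 21: go right to 2.
          At 2: go left to 22.
            At 22: no left child.
            At 22: go right to 34.
              At 34: go left to 12.
                12 is a leaf — visit 12.
              At 34: no right child.
              Visit 34.
            Visit 22.
          At 2: no right child.
          Visit 2.
        Visit 21.
      At 14: go right to 18.
        18 is a leaf — visit 18.
      Visit 14.
    At 11: go right to 26.
      26 is a leaf — visit 26.
    Visit 11.
  Visit 33.
Visit 6.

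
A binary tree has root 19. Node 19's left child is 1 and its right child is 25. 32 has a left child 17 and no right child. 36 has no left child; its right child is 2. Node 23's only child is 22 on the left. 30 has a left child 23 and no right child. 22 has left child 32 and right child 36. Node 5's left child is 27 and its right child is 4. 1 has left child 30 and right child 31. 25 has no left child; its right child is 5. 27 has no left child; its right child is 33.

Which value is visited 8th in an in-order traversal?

In-order visits the left subtree, then the node, then the right subtree.
At 19: go left to 1.
  At 1: go left to 30.
    At 30: go left to 23.
      At 23: go left to 22.
        At 22: go left to 32.
          At 32: go left to 17.
            17 is a leaf — visit 17.
          Visit 32.
          At 32: no right child.
        Visit 22.
        At 22: go right to 36.
          At 36: no left child.
          Visit 36.
          At 36: go right to 2.
            2 is a leaf — visit 2.
      Visit 23.
      At 23: no right child.
    Visit 30.
    At 30: no right child.
  Visit 1.
  At 1: go right to 31.
    31 is a leaf — visit 31.
Visit 19.
At 19: go right to 25.
  At 25: no left child.
  Visit 25.
  At 25: go right to 5.
    At 5: go left to 27.
      At 27: no left child.
      Visit 27.
      At 27: go right to 33.
        33 is a leaf — visit 33.
    Visit 5.
    At 5: go right to 4.
      4 is a leaf — visit 4.
Full in-order sequence: 17, 32, 22, 36, 2, 23, 30, 1, 31, 19, 25, 27, 33, 5, 4.

1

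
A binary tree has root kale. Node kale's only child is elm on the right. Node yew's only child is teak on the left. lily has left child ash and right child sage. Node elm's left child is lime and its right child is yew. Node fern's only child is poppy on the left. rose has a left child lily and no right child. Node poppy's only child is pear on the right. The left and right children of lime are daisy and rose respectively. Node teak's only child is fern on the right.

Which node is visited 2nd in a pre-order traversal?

Pre-order visits the node, then its left subtree, then its right subtree.
Visit kale.
At kale: no left child.
At kale: go right to elm.
  Visit elm.
  At elm: go left to lime.
    Visit lime.
    At lime: go left to daisy.
      daisy is a leaf — visit daisy.
    At lime: go right to rose.
      Visit rose.
      At rose: go left to lily.
        Visit lily.
        At lily: go left to ash.
          ash is a leaf — visit ash.
        At lily: go right to sage.
          sage is a leaf — visit sage.
      At rose: no right child.
  At elm: go right to yew.
    Visit yew.
    At yew: go left to teak.
      Visit teak.
      At teak: no left child.
      At teak: go right to fern.
        Visit fern.
        At fern: go left to poppy.
          Visit poppy.
          At poppy: no left child.
          At poppy: go right to pear.
            pear is a leaf — visit pear.
        At fern: no right child.
    At yew: no right child.
Full pre-order sequence: kale, elm, lime, daisy, rose, lily, ash, sage, yew, teak, fern, poppy, pear.

elm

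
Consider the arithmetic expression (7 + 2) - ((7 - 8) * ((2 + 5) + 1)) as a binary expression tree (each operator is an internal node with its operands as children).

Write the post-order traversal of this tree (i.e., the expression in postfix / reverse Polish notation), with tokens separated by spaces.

7 2 + 7 8 - 2 5 + 1 + * -

Post-order on an expression tree gives postfix notation: for each operator, emit left operand, right operand, then the operator.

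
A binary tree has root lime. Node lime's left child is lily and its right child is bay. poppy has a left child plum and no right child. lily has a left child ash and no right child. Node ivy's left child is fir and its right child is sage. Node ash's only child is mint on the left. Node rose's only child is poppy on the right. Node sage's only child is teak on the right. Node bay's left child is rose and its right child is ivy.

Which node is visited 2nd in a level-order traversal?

lily

Level-order visits nodes level by level from the root, left to right within each level.
Level 0: lime
Level 1: lily, bay
Level 2: ash, rose, ivy
Level 3: mint, poppy, fir, sage
Level 4: plum, teak
Full level-order sequence: lime, lily, bay, ash, rose, ivy, mint, poppy, fir, sage, plum, teak.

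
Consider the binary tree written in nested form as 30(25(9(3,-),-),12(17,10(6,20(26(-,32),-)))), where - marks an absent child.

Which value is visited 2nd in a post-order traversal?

9

Post-order visits the left subtree, then the right subtree, then the node.
At 30: go left to 25.
  At 25: go left to 9.
    At 9: go left to 3.
      3 is a leaf — visit 3.
    At 9: no right child.
    Visit 9.
  At 25: no right child.
  Visit 25.
At 30: go right to 12.
  At 12: go left to 17.
    17 is a leaf — visit 17.
  At 12: go right to 10.
    At 10: go left to 6.
      6 is a leaf — visit 6.
    At 10: go right to 20.
      At 20: go left to 26.
        At 26: no left child.
        At 26: go right to 32.
          32 is a leaf — visit 32.
        Visit 26.
      At 20: no right child.
      Visit 20.
    Visit 10.
  Visit 12.
Visit 30.
Full post-order sequence: 3, 9, 25, 17, 6, 32, 26, 20, 10, 12, 30.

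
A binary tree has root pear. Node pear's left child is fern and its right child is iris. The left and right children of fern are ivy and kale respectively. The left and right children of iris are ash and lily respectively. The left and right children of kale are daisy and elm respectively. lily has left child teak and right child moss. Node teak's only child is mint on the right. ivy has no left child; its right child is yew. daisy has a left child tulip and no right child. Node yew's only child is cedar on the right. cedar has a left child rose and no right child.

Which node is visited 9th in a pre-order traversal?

tulip

Pre-order visits the node, then its left subtree, then its right subtree.
Visit pear.
At pear: go left to fern.
  Visit fern.
  At fern: go left to ivy.
    Visit ivy.
    At ivy: no left child.
    At ivy: go right to yew.
      Visit yew.
      At yew: no left child.
      At yew: go right to cedar.
        Visit cedar.
        At cedar: go left to rose.
          rose is a leaf — visit rose.
        At cedar: no right child.
  At fern: go right to kale.
    Visit kale.
    At kale: go left to daisy.
      Visit daisy.
      At daisy: go left to tulip.
        tulip is a leaf — visit tulip.
      At daisy: no right child.
    At kale: go right to elm.
      elm is a leaf — visit elm.
At pear: go right to iris.
  Visit iris.
  At iris: go left to ash.
    ash is a leaf — visit ash.
  At iris: go right to lily.
    Visit lily.
    At lily: go left to teak.
      Visit teak.
      At teak: no left child.
      At teak: go right to mint.
        mint is a leaf — visit mint.
    At lily: go right to moss.
      moss is a leaf — visit moss.
Full pre-order sequence: pear, fern, ivy, yew, cedar, rose, kale, daisy, tulip, elm, iris, ash, lily, teak, mint, moss.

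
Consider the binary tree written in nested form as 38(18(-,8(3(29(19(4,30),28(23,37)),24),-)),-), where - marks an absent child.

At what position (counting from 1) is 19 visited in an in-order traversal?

In-order visits the left subtree, then the node, then the right subtree.
At 38: go left to 18.
  At 18: no left child.
  Visit 18.
  At 18: go right to 8.
    At 8: go left to 3.
      At 3: go left to 29.
        At 29: go left to 19.
          At 19: go left to 4.
            4 is a leaf — visit 4.
          Visit 19.
          At 19: go right to 30.
            30 is a leaf — visit 30.
        Visit 29.
        At 29: go right to 28.
          At 28: go left to 23.
            23 is a leaf — visit 23.
          Visit 28.
          At 28: go right to 37.
            37 is a leaf — visit 37.
      Visit 3.
      At 3: go right to 24.
        24 is a leaf — visit 24.
    Visit 8.
    At 8: no right child.
Visit 38.
At 38: no right child.
Full in-order sequence: 18, 4, 19, 30, 29, 23, 28, 37, 3, 24, 8, 38.

3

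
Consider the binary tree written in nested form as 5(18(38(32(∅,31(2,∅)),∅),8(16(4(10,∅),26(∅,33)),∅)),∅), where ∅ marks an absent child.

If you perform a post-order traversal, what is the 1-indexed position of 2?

1

Post-order visits the left subtree, then the right subtree, then the node.
At 5: go left to 18.
  At 18: go left to 38.
    At 38: go left to 32.
      At 32: no left child.
      At 32: go right to 31.
        At 31: go left to 2.
          2 is a leaf — visit 2.
        At 31: no right child.
        Visit 31.
      Visit 32.
    At 38: no right child.
    Visit 38.
  At 18: go right to 8.
    At 8: go left to 16.
      At 16: go left to 4.
        At 4: go left to 10.
          10 is a leaf — visit 10.
        At 4: no right child.
        Visit 4.
      At 16: go right to 26.
        At 26: no left child.
        At 26: go right to 33.
          33 is a leaf — visit 33.
        Visit 26.
      Visit 16.
    At 8: no right child.
    Visit 8.
  Visit 18.
At 5: no right child.
Visit 5.
Full post-order sequence: 2, 31, 32, 38, 10, 4, 33, 26, 16, 8, 18, 5.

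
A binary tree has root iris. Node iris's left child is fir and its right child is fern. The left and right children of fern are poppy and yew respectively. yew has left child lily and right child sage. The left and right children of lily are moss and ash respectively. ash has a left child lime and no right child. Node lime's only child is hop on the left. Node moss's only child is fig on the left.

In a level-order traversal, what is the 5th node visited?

Level-order visits nodes level by level from the root, left to right within each level.
Level 0: iris
Level 1: fir, fern
Level 2: poppy, yew
Level 3: lily, sage
Level 4: moss, ash
Level 5: fig, lime
Level 6: hop
Full level-order sequence: iris, fir, fern, poppy, yew, lily, sage, moss, ash, fig, lime, hop.

yew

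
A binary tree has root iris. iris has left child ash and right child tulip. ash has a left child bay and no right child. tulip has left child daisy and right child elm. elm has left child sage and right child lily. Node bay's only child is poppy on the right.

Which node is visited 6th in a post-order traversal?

Post-order visits the left subtree, then the right subtree, then the node.
At iris: go left to ash.
  At ash: go left to bay.
    At bay: no left child.
    At bay: go right to poppy.
      poppy is a leaf — visit poppy.
    Visit bay.
  At ash: no right child.
  Visit ash.
At iris: go right to tulip.
  At tulip: go left to daisy.
    daisy is a leaf — visit daisy.
  At tulip: go right to elm.
    At elm: go left to sage.
      sage is a leaf — visit sage.
    At elm: go right to lily.
      lily is a leaf — visit lily.
    Visit elm.
  Visit tulip.
Visit iris.
Full post-order sequence: poppy, bay, ash, daisy, sage, lily, elm, tulip, iris.

lily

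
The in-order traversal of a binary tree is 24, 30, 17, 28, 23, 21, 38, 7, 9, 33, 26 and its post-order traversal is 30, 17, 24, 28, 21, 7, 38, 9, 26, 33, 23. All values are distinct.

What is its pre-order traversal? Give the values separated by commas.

23, 28, 24, 17, 30, 33, 9, 38, 21, 7, 26

The last element of post-order is the root; it splits in-order into left and right subtrees.
Root 23: left subtree has 4 nodes {24, 30, 17, 28}, right has 6 {21, 38, 7, 9, 33, 26}.
  Root 28: left subtree has 3 nodes {24, 30, 17}, right has 0 { }.
    Root 24: left subtree has 0 nodes { }, right has 2 {30, 17}.
      Root 17: left subtree has 1 node {30}, right has 0 { }.
  Root 33: left subtree has 4 nodes {21, 38, 7, 9}, right has 1 {26}.
    Root 9: left subtree has 3 nodes {21, 38, 7}, right has 0 { }.
      Root 38: left subtree has 1 node {21}, right has 1 {7}.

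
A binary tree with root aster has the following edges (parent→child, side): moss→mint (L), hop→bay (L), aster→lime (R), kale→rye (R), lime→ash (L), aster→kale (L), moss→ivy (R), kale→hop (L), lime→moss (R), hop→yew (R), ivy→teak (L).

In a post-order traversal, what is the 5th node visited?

Post-order visits the left subtree, then the right subtree, then the node.
At aster: go left to kale.
  At kale: go left to hop.
    At hop: go left to bay.
      bay is a leaf — visit bay.
    At hop: go right to yew.
      yew is a leaf — visit yew.
    Visit hop.
  At kale: go right to rye.
    rye is a leaf — visit rye.
  Visit kale.
At aster: go right to lime.
  At lime: go left to ash.
    ash is a leaf — visit ash.
  At lime: go right to moss.
    At moss: go left to mint.
      mint is a leaf — visit mint.
    At moss: go right to ivy.
      At ivy: go left to teak.
        teak is a leaf — visit teak.
      At ivy: no right child.
      Visit ivy.
    Visit moss.
  Visit lime.
Visit aster.
Full post-order sequence: bay, yew, hop, rye, kale, ash, mint, teak, ivy, moss, lime, aster.

kale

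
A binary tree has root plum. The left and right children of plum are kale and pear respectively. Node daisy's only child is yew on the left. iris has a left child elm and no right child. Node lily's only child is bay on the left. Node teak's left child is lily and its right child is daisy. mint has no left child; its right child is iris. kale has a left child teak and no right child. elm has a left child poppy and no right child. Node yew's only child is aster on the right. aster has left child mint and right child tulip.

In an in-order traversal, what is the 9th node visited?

aster

In-order visits the left subtree, then the node, then the right subtree.
At plum: go left to kale.
  At kale: go left to teak.
    At teak: go left to lily.
      At lily: go left to bay.
        bay is a leaf — visit bay.
      Visit lily.
      At lily: no right child.
    Visit teak.
    At teak: go right to daisy.
      At daisy: go left to yew.
        At yew: no left child.
        Visit yew.
        At yew: go right to aster.
          At aster: go left to mint.
            At mint: no left child.
            Visit mint.
            At mint: go right to iris.
              At iris: go left to elm.
                At elm: go left to poppy.
                  poppy is a leaf — visit poppy.
                Visit elm.
                At elm: no right child.
              Visit iris.
              At iris: no right child.
          Visit aster.
          At aster: go right to tulip.
            tulip is a leaf — visit tulip.
      Visit daisy.
      At daisy: no right child.
  Visit kale.
  At kale: no right child.
Visit plum.
At plum: go right to pear.
  pear is a leaf — visit pear.
Full in-order sequence: bay, lily, teak, yew, mint, poppy, elm, iris, aster, tulip, daisy, kale, plum, pear.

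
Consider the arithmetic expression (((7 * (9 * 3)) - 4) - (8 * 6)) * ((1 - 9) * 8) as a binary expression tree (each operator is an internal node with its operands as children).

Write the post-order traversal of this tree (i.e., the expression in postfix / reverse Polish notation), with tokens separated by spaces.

7 9 3 * * 4 - 8 6 * - 1 9 - 8 * *

Post-order on an expression tree gives postfix notation: for each operator, emit left operand, right operand, then the operator.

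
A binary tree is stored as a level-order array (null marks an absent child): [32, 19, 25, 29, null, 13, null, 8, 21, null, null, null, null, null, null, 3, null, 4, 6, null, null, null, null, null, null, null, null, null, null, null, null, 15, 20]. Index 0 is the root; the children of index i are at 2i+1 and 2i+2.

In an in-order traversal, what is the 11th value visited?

13

In-order visits the left subtree, then the node, then the right subtree.
At 32: go left to 19.
  At 19: go left to 29.
    At 29: go left to 8.
      At 8: go left to 3.
        At 3: go left to 15.
          15 is a leaf — visit 15.
        Visit 3.
        At 3: go right to 20.
          20 is a leaf — visit 20.
      Visit 8.
      At 8: no right child.
    Visit 29.
    At 29: go right to 21.
      At 21: go left to 4.
        4 is a leaf — visit 4.
      Visit 21.
      At 21: go right to 6.
        6 is a leaf — visit 6.
  Visit 19.
  At 19: no right child.
Visit 32.
At 32: go right to 25.
  At 25: go left to 13.
    13 is a leaf — visit 13.
  Visit 25.
  At 25: no right child.
Full in-order sequence: 15, 3, 20, 8, 29, 4, 21, 6, 19, 32, 13, 25.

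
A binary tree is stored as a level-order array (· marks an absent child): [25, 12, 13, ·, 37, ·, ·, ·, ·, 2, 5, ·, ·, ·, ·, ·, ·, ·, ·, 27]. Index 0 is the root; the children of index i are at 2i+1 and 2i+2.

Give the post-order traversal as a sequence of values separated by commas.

27, 2, 5, 37, 12, 13, 25

Post-order visits the left subtree, then the right subtree, then the node.
At 25: go left to 12.
  At 12: no left child.
  At 12: go right to 37.
    At 37: go left to 2.
      At 2: go left to 27.
        27 is a leaf — visit 27.
      At 2: no right child.
      Visit 2.
    At 37: go right to 5.
      5 is a leaf — visit 5.
    Visit 37.
  Visit 12.
At 25: go right to 13.
  13 is a leaf — visit 13.
Visit 25.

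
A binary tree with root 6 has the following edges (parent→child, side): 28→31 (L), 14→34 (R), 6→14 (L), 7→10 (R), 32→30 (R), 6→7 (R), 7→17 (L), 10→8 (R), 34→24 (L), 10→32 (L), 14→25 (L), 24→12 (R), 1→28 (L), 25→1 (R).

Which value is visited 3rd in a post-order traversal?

1

Post-order visits the left subtree, then the right subtree, then the node.
At 6: go left to 14.
  At 14: go left to 25.
    At 25: no left child.
    At 25: go right to 1.
      At 1: go left to 28.
        At 28: go left to 31.
          31 is a leaf — visit 31.
        At 28: no right child.
        Visit 28.
      At 1: no right child.
      Visit 1.
    Visit 25.
  At 14: go right to 34.
    At 34: go left to 24.
      At 24: no left child.
      At 24: go right to 12.
        12 is a leaf — visit 12.
      Visit 24.
    At 34: no right child.
    Visit 34.
  Visit 14.
At 6: go right to 7.
  At 7: go left to 17.
    17 is a leaf — visit 17.
  At 7: go right to 10.
    At 10: go left to 32.
      At 32: no left child.
      At 32: go right to 30.
        30 is a leaf — visit 30.
      Visit 32.
    At 10: go right to 8.
      8 is a leaf — visit 8.
    Visit 10.
  Visit 7.
Visit 6.
Full post-order sequence: 31, 28, 1, 25, 12, 24, 34, 14, 17, 30, 32, 8, 10, 7, 6.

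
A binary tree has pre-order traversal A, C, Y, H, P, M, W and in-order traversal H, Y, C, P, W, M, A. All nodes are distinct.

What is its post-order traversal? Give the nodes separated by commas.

The first element of pre-order is the root; it splits in-order into left and right subtrees.
Root A: left subtree has 6 nodes {H, Y, C, P, W, M}, right has 0 { }.
  Root C: left subtree has 2 nodes {H, Y}, right has 3 {P, W, M}.
    Root Y: left subtree has 1 node {H}, right has 0 { }.
    Root P: left subtree has 0 nodes { }, right has 2 {W, M}.
      Root M: left subtree has 1 node {W}, right has 0 { }.

H, Y, W, M, P, C, A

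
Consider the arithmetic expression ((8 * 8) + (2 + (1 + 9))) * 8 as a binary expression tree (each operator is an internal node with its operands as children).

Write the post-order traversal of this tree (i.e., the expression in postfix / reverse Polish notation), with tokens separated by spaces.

8 8 * 2 1 9 + + + 8 *

Post-order on an expression tree gives postfix notation: for each operator, emit left operand, right operand, then the operator.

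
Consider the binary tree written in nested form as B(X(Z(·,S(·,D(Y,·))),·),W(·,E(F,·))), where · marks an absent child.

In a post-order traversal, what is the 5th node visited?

X

Post-order visits the left subtree, then the right subtree, then the node.
At B: go left to X.
  At X: go left to Z.
    At Z: no left child.
    At Z: go right to S.
      At S: no left child.
      At S: go right to D.
        At D: go left to Y.
          Y is a leaf — visit Y.
        At D: no right child.
        Visit D.
      Visit S.
    Visit Z.
  At X: no right child.
  Visit X.
At B: go right to W.
  At W: no left child.
  At W: go right to E.
    At E: go left to F.
      F is a leaf — visit F.
    At E: no right child.
    Visit E.
  Visit W.
Visit B.
Full post-order sequence: Y, D, S, Z, X, F, E, W, B.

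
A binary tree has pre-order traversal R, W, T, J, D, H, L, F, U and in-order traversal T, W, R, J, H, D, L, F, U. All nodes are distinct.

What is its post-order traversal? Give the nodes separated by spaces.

The first element of pre-order is the root; it splits in-order into left and right subtrees.
Root R: left subtree has 2 nodes {T, W}, right has 6 {J, H, D, L, F, U}.
  Root W: left subtree has 1 node {T}, right has 0 { }.
  Root J: left subtree has 0 nodes { }, right has 5 {H, D, L, F, U}.
    Root D: left subtree has 1 node {H}, right has 3 {L, F, U}.
      Root L: left subtree has 0 nodes { }, right has 2 {F, U}.
        Root F: left subtree has 0 nodes { }, right has 1 {U}.

T W H U F L D J R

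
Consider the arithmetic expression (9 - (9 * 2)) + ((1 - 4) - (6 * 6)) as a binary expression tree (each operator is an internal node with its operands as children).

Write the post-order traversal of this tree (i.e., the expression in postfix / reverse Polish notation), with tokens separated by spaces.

9 9 2 * - 1 4 - 6 6 * - +

Post-order on an expression tree gives postfix notation: for each operator, emit left operand, right operand, then the operator.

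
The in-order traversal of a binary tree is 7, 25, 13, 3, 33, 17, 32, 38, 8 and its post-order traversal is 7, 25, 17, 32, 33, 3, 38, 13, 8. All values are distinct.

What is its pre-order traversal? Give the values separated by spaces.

The last element of post-order is the root; it splits in-order into left and right subtrees.
Root 8: left subtree has 8 nodes {7, 25, 13, 3, 33, 17, 32, 38}, right has 0 { }.
  Root 13: left subtree has 2 nodes {7, 25}, right has 5 {3, 33, 17, 32, 38}.
    Root 25: left subtree has 1 node {7}, right has 0 { }.
    Root 38: left subtree has 4 nodes {3, 33, 17, 32}, right has 0 { }.
      Root 3: left subtree has 0 nodes { }, right has 3 {33, 17, 32}.
        Root 33: left subtree has 0 nodes { }, right has 2 {17, 32}.
          Root 32: left subtree has 1 node {17}, right has 0 { }.

8 13 25 7 38 3 33 32 17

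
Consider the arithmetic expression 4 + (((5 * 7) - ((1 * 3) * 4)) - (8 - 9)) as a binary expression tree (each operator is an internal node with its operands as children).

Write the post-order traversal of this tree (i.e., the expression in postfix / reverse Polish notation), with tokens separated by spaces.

4 5 7 * 1 3 * 4 * - 8 9 - - +

Post-order on an expression tree gives postfix notation: for each operator, emit left operand, right operand, then the operator.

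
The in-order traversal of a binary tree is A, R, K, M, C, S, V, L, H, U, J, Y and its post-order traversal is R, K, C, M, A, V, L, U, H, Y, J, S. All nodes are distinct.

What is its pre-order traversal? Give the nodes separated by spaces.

The last element of post-order is the root; it splits in-order into left and right subtrees.
Root S: left subtree has 5 nodes {A, R, K, M, C}, right has 6 {V, L, H, U, J, Y}.
  Root A: left subtree has 0 nodes { }, right has 4 {R, K, M, C}.
    Root M: left subtree has 2 nodes {R, K}, right has 1 {C}.
      Root K: left subtree has 1 node {R}, right has 0 { }.
  Root J: left subtree has 4 nodes {V, L, H, U}, right has 1 {Y}.
    Root H: left subtree has 2 nodes {V, L}, right has 1 {U}.
      Root L: left subtree has 1 node {V}, right has 0 { }.

S A M K R C J H L V U Y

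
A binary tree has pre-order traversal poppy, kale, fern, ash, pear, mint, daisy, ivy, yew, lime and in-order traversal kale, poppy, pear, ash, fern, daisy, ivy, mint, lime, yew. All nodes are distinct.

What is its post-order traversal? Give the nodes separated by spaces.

kale pear ash ivy daisy lime yew mint fern poppy

The first element of pre-order is the root; it splits in-order into left and right subtrees.
Root poppy: left subtree has 1 node {kale}, right has 8 {pear, ash, fern, daisy, ivy, mint, lime, yew}.
  Root fern: left subtree has 2 nodes {pear, ash}, right has 5 {daisy, ivy, mint, lime, yew}.
    Root ash: left subtree has 1 node {pear}, right has 0 { }.
    Root mint: left subtree has 2 nodes {daisy, ivy}, right has 2 {lime, yew}.
      Root daisy: left subtree has 0 nodes { }, right has 1 {ivy}.
      Root yew: left subtree has 1 node {lime}, right has 0 { }.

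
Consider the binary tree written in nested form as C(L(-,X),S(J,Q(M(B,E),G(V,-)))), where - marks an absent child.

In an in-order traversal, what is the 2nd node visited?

X

In-order visits the left subtree, then the node, then the right subtree.
At C: go left to L.
  At L: no left child.
  Visit L.
  At L: go right to X.
    X is a leaf — visit X.
Visit C.
At C: go right to S.
  At S: go left to J.
    J is a leaf — visit J.
  Visit S.
  At S: go right to Q.
    At Q: go left to M.
      At M: go left to B.
        B is a leaf — visit B.
      Visit M.
      At M: go right to E.
        E is a leaf — visit E.
    Visit Q.
    At Q: go right to G.
      At G: go left to V.
        V is a leaf — visit V.
      Visit G.
      At G: no right child.
Full in-order sequence: L, X, C, J, S, B, M, E, Q, V, G.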